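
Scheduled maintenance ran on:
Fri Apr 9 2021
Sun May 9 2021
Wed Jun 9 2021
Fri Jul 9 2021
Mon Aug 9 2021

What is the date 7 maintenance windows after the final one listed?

Gaps: 30, 31, 30, 31 days — not constant. Every event is on the 9th of the month.
Pattern: the 9th of each month.
Next: September 2021 → Thu Sep 9 2021.
October 2021: Sat Oct 9 2021.
November 2021: Tue Nov 9 2021.
December 2021: Thu Dec 9 2021.
January 2022: Sun Jan 9 2022.
February 2022: Wed Feb 9 2022.
Next: March 2022 → Wed Mar 9 2022.

Wed Mar 9 2022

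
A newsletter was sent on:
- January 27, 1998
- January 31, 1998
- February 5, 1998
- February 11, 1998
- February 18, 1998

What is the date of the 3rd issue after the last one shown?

Gaps: 4, 5, 6, 7 days — each gap is 1 larger than the previous one.
Next gap: 8 days. February 18, 1998 + 8 days = February 26, 1998.
Next gap: 9 days. February 26, 1998 + 9 days = March 7, 1998.
Next gap: 10 days. March 7, 1998 + 10 days = March 17, 1998.

March 17, 1998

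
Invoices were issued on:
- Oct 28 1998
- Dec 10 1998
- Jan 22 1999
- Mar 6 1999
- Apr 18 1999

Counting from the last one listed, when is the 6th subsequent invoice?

Every event comes 43 days after the last (43, 43, 43, 43).
Apr 18 1999 + 43 days = May 31 1999.
May 31 1999 + 43 days = Jul 13 1999.
Jul 13 1999 + 43 days = Aug 25 1999.
Aug 25 1999 + 43 days = Oct 7 1999.
Oct 7 1999 + 43 days = Nov 19 1999.
Nov 19 1999 + 43 days = Jan 1 2000.

Jan 1 2000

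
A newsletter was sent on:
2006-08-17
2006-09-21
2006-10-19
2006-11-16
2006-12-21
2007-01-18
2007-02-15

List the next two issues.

2007-03-15, 2007-04-19

Gaps: 35, 28, 28, 35, 28, 28 days — a mix of 28 and 35. Every date is a Thursday.
Each is the 3rd Thursday of its month.
3rd Thursday of March 2007: 2007-03-15.
3rd Thursday of April 2007: 2007-04-19.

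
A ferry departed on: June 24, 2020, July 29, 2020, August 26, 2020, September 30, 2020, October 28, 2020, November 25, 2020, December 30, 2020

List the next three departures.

All Wednesdays; the gaps (35, 28, 35, 28, 28, 35) vary with month length.
This is the last Wednesday of each month.
Last Wednesday of January 2021: January 27, 2021.
Last Wednesday of February 2021: February 24, 2021.
Last Wednesday of March 2021: March 31, 2021.

January 27, 2021; February 24, 2021; March 31, 2021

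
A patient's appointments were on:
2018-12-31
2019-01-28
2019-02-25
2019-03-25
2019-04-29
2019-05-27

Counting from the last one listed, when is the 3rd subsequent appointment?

All Mondays; the gaps (28, 28, 28, 35, 28) vary with month length.
This is the last Monday of each month.
Last Monday of June 2019: 2019-06-24.
Last Monday of July 2019: 2019-07-29.
August 2019 ends with Monday 2019-08-26.

2019-08-26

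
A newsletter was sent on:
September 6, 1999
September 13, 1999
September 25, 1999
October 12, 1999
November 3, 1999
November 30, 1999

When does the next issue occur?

Intervals are 7, 12, 17, 22, 27 days — an arithmetic progression with common difference 5.
Next gap: 32 days. November 30, 1999 + 32 days = January 1, 2000.

January 1, 2000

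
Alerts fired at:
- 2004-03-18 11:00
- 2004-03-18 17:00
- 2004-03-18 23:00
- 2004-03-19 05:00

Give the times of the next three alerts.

2004-03-19 11:00, 2004-03-19 17:00, 2004-03-19 23:00

Spacing: 6, 6, 6 h — constant 6 h.
2004-03-19 05:00 + 6 h = 2004-03-19 11:00.
2004-03-19 11:00 + 6 h = 2004-03-19 17:00.
2004-03-19 17:00 + 6 h = 2004-03-19 23:00.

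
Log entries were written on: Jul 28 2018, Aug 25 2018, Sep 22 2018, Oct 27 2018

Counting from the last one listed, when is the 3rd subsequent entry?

Gaps: 28, 28, 35 days — a mix of 28 and 35. Every date is a Saturday.
Each is the 4th Saturday of its month.
November 2018 — 4th Saturday is Nov 24 2018.
December 2018 — 4th Saturday is Dec 22 2018.
4th Saturday of January 2019: Jan 26 2019.

Jan 26 2019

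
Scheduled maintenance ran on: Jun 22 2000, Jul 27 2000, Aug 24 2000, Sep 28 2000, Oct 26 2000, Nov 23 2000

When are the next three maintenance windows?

Dec 28 2000, Jan 25 2001, Feb 22 2001

Gaps: 35, 28, 35, 28, 28 days — a mix of 28 and 35. Every date is a Thursday.
Each is the 4th Thursday of its month.
December 2000 — 4th Thursday is Dec 28 2000.
January 2001 — 4th Thursday is Jan 25 2001.
February 2001 — 4th Thursday is Feb 22 2001.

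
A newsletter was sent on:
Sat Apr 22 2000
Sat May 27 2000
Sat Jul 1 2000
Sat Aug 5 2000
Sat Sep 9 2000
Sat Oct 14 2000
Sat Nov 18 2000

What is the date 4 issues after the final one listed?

The spacing is 35, 35, 35, 35, 35, 35 days — always 35 days.
Sat Nov 18 2000 + 35 days = Sat Dec 23 2000.
Sat Dec 23 2000 + 35 days = Sat Jan 27 2001.
Sat Jan 27 2001 + 35 days = Sat Mar 3 2001.
Sat Mar 3 2001 + 35 days = Sat Apr 7 2001.

Sat Apr 7 2001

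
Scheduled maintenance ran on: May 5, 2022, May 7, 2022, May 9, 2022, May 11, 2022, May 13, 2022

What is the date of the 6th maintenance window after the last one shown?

May 25, 2022

Gaps between consecutive events: 2, 2, 2, 2 days — a constant 2-day interval.
May 13, 2022 + 2 days = May 15, 2022.
May 15, 2022 + 2 days = May 17, 2022.
May 17, 2022 + 2 days = May 19, 2022.
May 19, 2022 + 2 days = May 21, 2022.
May 21, 2022 + 2 days = May 23, 2022.
May 23, 2022 + 2 days = May 25, 2022.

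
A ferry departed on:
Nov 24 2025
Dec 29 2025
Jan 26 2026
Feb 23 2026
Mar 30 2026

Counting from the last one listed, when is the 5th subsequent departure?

These are Mondays with 35, 28, 28, 35-day gaps.
Each is the final Monday of its month — Dec 29 2025 is past the 28th, so '4th Monday' doesn't fit.
April 2026 ends with Monday Apr 27 2026.
Last Monday of May 2026: May 25 2026.
June 2026 ends with Monday Jun 29 2026.
Last Monday of July 2026: Jul 27 2026.
Last Monday of August 2026: Aug 31 2026.

Aug 31 2026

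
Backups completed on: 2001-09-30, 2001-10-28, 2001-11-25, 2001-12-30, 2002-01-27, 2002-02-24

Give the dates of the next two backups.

These are Sundays with 28, 28, 35, 28, 28-day gaps.
Each is the final Sunday of its month — 2001-09-30 is past the 28th, so '4th Sunday' doesn't fit.
Last Sunday of March 2002: 2002-03-31.
Last Sunday of April 2002: 2002-04-28.

2002-03-31, 2002-04-28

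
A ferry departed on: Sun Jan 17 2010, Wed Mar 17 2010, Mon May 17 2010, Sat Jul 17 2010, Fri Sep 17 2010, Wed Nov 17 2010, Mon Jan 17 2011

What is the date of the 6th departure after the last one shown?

Tue Jan 17 2012

Gaps: 59, 61, 61, 62, 61, 61 days — not constant. Every event is on the 17th of the month.
Pattern: the 17th of every 2 months.
Next: March 2011 → Thu Mar 17 2011.
May 2011: Tue May 17 2011.
July 2011: Sun Jul 17 2011.
Next: September 2011 → Sat Sep 17 2011.
Next: November 2011 → Thu Nov 17 2011.
January 2012: Tue Jan 17 2012.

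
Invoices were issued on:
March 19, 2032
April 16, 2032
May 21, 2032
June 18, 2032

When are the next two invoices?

These are Fridays at 28- or 35-day spacing (28, 35, 28).
The pattern: 3rd Friday of the month.
July 2032 — 3rd Friday is July 16, 2032.
3rd Friday of August 2032: August 20, 2032.

July 16, 2032; August 20, 2032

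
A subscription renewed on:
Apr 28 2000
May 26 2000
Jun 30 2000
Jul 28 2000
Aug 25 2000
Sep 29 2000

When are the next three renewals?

Every date is a Friday; gaps 28, 35, 28, 28, 35 days.
Each is the last Friday of its month (at least one falls on the 29th or later, ruling out '4th Friday').
Last Friday of October 2000: Oct 27 2000.
November 2000 ends with Friday Nov 24 2000.
Last Friday of December 2000: Dec 29 2000.

Oct 27 2000, Nov 24 2000, Dec 29 2000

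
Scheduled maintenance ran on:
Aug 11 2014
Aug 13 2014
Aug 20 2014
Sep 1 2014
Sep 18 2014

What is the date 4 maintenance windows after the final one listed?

Jan 14 2015

Gaps: 2, 7, 12, 17 days — each gap is 5 larger than the previous one.
Next gap: 22 days. Sep 18 2014 + 22 days = Oct 10 2014.
Next gap: 27 days. Oct 10 2014 + 27 days = Nov 6 2014.
Next gap: 32 days. Nov 6 2014 + 32 days = Dec 8 2014.
Next gap: 37 days. Dec 8 2014 + 37 days = Jan 14 2015.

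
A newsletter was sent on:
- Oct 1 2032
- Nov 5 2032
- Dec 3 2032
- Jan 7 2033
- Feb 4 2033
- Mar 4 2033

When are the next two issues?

Apr 1 2033, May 6 2033

These are Fridays at 28- or 35-day spacing (35, 28, 35, 28, 28).
The pattern: 1st Friday of the month.
1st Friday of April 2033: Apr 1 2033.
May 2033 — 1st Friday is May 6 2033.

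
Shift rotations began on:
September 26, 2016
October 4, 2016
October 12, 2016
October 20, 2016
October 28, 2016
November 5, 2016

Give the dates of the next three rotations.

November 13, 2016; November 21, 2016; November 29, 2016

Every event comes 8 days after the last (8, 8, 8, 8, 8).
November 5, 2016 + 8 days = November 13, 2016.
November 13, 2016 + 8 days = November 21, 2016.
November 21, 2016 + 8 days = November 29, 2016.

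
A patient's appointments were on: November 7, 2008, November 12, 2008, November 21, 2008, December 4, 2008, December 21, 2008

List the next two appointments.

January 11, 2009; February 5, 2009

The spacing grows by 4 each time: 5, 9, 13, 17 days.
Next gap: 21 days. December 21, 2008 + 21 days = January 11, 2009.
Next gap: 25 days. January 11, 2009 + 25 days = February 5, 2009.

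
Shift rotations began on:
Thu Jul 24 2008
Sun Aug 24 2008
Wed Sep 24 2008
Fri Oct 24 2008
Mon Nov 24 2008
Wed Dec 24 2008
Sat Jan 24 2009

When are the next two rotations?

Each date is the 24th; the gaps (31, 31, 30, 31, 30, 31) track the month lengths.
The rule is the 24th of each month.
Next: February 2009 → Tue Feb 24 2009.
March 2009: Tue Mar 24 2009.

Tue Feb 24 2009, Tue Mar 24 2009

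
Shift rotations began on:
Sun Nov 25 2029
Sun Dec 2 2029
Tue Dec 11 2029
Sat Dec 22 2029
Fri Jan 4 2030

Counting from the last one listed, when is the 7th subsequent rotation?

Fri May 31 2030

Gaps: 7, 9, 11, 13 days — each gap is 2 larger than the previous one.
Next gap: 15 days. Fri Jan 4 2030 + 15 days = Sat Jan 19 2030.
Next gap: 17 days. Sat Jan 19 2030 + 17 days = Tue Feb 5 2030.
Next gap: 19 days. Tue Feb 5 2030 + 19 days = Sun Feb 24 2030.
Next gap: 21 days. Sun Feb 24 2030 + 21 days = Sun Mar 17 2030.
Next gap: 23 days. Sun Mar 17 2030 + 23 days = Tue Apr 9 2030.
Next gap: 25 days. Tue Apr 9 2030 + 25 days = Sat May 4 2030.
Next gap: 27 days. Sat May 4 2030 + 27 days = Fri May 31 2030.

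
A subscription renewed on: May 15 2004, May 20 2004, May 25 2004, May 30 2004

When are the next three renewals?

Gaps between consecutive events: 5, 5, 5 days — a constant 5-day interval.
May 30 2004 + 5 days = Jun 4 2004.
Jun 4 2004 + 5 days = Jun 9 2004.
Jun 9 2004 + 5 days = Jun 14 2004.

Jun 4 2004, Jun 9 2004, Jun 14 2004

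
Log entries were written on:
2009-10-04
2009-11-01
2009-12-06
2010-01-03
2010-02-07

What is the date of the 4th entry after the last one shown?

2010-06-06

Gaps: 28, 35, 28, 35 days — a mix of 28 and 35. Every date is a Sunday.
Each is the 1st Sunday of its month.
March 2010 — 1st Sunday is 2010-03-07.
1st Sunday of April 2010: 2010-04-04.
1st Sunday of May 2010: 2010-05-02.
1st Sunday of June 2010: 2010-06-06.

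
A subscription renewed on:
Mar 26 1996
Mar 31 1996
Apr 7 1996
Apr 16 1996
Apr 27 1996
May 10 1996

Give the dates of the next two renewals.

May 25 1996, Jun 11 1996

Gaps: 5, 7, 9, 11, 13 days — each gap is 2 larger than the previous one.
Next gap: 15 days. May 10 1996 + 15 days = May 25 1996.
Next gap: 17 days. May 25 1996 + 17 days = Jun 11 1996.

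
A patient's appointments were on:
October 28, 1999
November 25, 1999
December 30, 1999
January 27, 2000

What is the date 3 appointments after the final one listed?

These are Thursdays with 28, 35, 28-day gaps.
Each is the final Thursday of its month — December 30, 1999 is past the 28th, so '4th Thursday' doesn't fit.
Last Thursday of February 2000: February 24, 2000.
Last Thursday of March 2000: March 30, 2000.
April 2000 ends with Thursday April 27, 2000.

April 27, 2000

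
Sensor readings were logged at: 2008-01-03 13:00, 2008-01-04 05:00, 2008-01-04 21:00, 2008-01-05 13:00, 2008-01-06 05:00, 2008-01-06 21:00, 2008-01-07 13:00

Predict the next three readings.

The interval is a steady 16 hours (16, 16, 16, 16, 16, 16).
2008-01-07 13:00 + 16 h = 2008-01-08 05:00.
2008-01-08 05:00 + 16 h = 2008-01-08 21:00.
2008-01-08 21:00 + 16 h = 2008-01-09 13:00.

2008-01-08 05:00, 2008-01-08 21:00, 2008-01-09 13:00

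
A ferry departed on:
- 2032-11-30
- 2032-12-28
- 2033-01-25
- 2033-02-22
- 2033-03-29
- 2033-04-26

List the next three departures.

2033-05-31, 2033-06-28, 2033-07-26

These are Tuesdays with 28, 28, 28, 35, 28-day gaps.
Each is the final Tuesday of its month — 2032-11-30 is past the 28th, so '4th Tuesday' doesn't fit.
May 2033 ends with Tuesday 2033-05-31.
June 2033 ends with Tuesday 2033-06-28.
July 2033 ends with Tuesday 2033-07-26.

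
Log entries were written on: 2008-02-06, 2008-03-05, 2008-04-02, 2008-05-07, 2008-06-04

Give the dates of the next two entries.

These are Wednesdays at 28- or 35-day spacing (28, 28, 35, 28).
The pattern: 1st Wednesday of the month.
July 2008 — 1st Wednesday is 2008-07-02.
1st Wednesday of August 2008: 2008-08-06.

2008-07-02, 2008-08-06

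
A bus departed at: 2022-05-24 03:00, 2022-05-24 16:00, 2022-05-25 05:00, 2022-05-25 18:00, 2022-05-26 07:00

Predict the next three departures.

2022-05-26 20:00, 2022-05-27 09:00, 2022-05-27 22:00

Spacing: 13, 13, 13, 13 h — constant 13 h.
2022-05-26 07:00 + 13 h = 2022-05-26 20:00.
2022-05-26 20:00 + 13 h = 2022-05-27 09:00.
2022-05-27 09:00 + 13 h = 2022-05-27 22:00.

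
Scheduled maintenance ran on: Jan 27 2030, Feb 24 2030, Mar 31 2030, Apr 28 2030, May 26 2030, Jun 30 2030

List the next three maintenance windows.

These are Sundays with 28, 35, 28, 28, 35-day gaps.
Each is the final Sunday of its month — Mar 31 2030 is past the 28th, so '4th Sunday' doesn't fit.
Last Sunday of July 2030: Jul 28 2030.
August 2030 ends with Sunday Aug 25 2030.
September 2030 ends with Sunday Sep 29 2030.

Jul 28 2030, Aug 25 2030, Sep 29 2030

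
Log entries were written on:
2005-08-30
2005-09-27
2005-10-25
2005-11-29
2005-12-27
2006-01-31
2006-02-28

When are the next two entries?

All Tuesdays; the gaps (28, 28, 35, 28, 35, 28) vary with month length.
This is the last Tuesday of each month.
Last Tuesday of March 2006: 2006-03-28.
Last Tuesday of April 2006: 2006-04-25.

2006-03-28, 2006-04-25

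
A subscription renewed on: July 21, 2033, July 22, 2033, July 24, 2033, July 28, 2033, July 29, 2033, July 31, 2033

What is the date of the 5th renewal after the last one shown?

August 12, 2033

The gap pattern 1, 2, 4, 1, 2 repeats every 3 events.
These are the Thursdays, Fridays and Sundays of each week.
Next Thursday: August 4, 2033.
Next Friday: August 5, 2033.
The following Sunday is August 7, 2033.
Next Thursday: August 11, 2033.
Next Friday: August 12, 2033.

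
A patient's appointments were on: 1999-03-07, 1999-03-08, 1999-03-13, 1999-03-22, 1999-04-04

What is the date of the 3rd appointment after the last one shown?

Gaps: 1, 5, 9, 13 days — each gap is 4 larger than the previous one.
Next gap: 17 days. 1999-04-04 + 17 days = 1999-04-21.
Next gap: 21 days. 1999-04-21 + 21 days = 1999-05-12.
Next gap: 25 days. 1999-05-12 + 25 days = 1999-06-06.

1999-06-06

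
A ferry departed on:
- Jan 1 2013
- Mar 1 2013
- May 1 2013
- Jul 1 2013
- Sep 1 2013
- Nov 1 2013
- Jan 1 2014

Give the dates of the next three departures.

Mar 1 2014, May 1 2014, Jul 1 2014

Gaps: 59, 61, 61, 62, 61, 61 days — not constant. Every event is on the 1st of the month.
Pattern: the 1st of every 2 months.
Next: March 2014 → Mar 1 2014.
May 2014: May 1 2014.
July 2014: Jul 1 2014.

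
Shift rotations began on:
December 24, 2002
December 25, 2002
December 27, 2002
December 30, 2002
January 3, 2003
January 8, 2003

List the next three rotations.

Gaps: 1, 2, 3, 4, 5 days — each gap is 1 larger than the previous one.
Next gap: 6 days. January 8, 2003 + 6 days = January 14, 2003.
Next gap: 7 days. January 14, 2003 + 7 days = January 21, 2003.
Next gap: 8 days. January 21, 2003 + 8 days = January 29, 2003.

January 14, 2003; January 21, 2003; January 29, 2003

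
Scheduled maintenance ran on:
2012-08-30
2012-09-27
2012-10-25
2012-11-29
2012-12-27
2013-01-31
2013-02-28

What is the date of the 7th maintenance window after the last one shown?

2013-09-26

These are Thursdays with 28, 28, 35, 28, 35, 28-day gaps.
Each is the final Thursday of its month — 2012-08-30 is past the 28th, so '4th Thursday' doesn't fit.
March 2013 ends with Thursday 2013-03-28.
April 2013 ends with Thursday 2013-04-25.
Last Thursday of May 2013: 2013-05-30.
Last Thursday of June 2013: 2013-06-27.
Last Thursday of July 2013: 2013-07-25.
August 2013 ends with Thursday 2013-08-29.
September 2013 ends with Thursday 2013-09-26.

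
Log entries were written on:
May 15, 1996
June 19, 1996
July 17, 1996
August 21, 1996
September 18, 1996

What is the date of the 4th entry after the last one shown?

January 15, 1997

These are Wednesdays at 28- or 35-day spacing (35, 28, 35, 28).
The pattern: 3rd Wednesday of the month.
October 1996 — 3rd Wednesday is October 16, 1996.
3rd Wednesday of November 1996: November 20, 1996.
December 1996 — 3rd Wednesday is December 18, 1996.
3rd Wednesday of January 1997: January 15, 1997.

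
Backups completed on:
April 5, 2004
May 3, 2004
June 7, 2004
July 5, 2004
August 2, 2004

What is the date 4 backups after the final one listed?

These are Mondays at 28- or 35-day spacing (28, 35, 28, 28).
The pattern: 1st Monday of the month.
1st Monday of September 2004: September 6, 2004.
1st Monday of October 2004: October 4, 2004.
1st Monday of November 2004: November 1, 2004.
December 2004 — 1st Monday is December 6, 2004.

December 6, 2004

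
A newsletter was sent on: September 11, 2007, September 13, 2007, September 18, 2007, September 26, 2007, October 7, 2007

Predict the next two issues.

Intervals are 2, 5, 8, 11 days — an arithmetic progression with common difference 3.
Next gap: 14 days. October 7, 2007 + 14 days = October 21, 2007.
Next gap: 17 days. October 21, 2007 + 17 days = November 7, 2007.

October 21, 2007; November 7, 2007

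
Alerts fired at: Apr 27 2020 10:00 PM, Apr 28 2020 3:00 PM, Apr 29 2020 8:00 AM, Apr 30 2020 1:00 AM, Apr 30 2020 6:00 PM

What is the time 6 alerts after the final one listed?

Spacing: 17, 17, 17, 17 h — constant 17 h.
Apr 30 2020 6:00 PM + 17 h = May 1 2020 11:00 AM.
May 1 2020 11:00 AM + 17 h = May 2 2020 4:00 AM.
May 2 2020 4:00 AM + 17 h = May 2 2020 9:00 PM.
May 2 2020 9:00 PM + 17 h = May 3 2020 2:00 PM.
May 3 2020 2:00 PM + 17 h = May 4 2020 7:00 AM.
May 4 2020 7:00 AM + 17 h = May 5 2020 12:00 AM.

May 5 2020 12:00 AM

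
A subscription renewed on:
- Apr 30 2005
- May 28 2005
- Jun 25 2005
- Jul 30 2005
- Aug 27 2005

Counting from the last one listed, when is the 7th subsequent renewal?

Mar 25 2006

These are Saturdays with 28, 28, 35, 28-day gaps.
Each is the final Saturday of its month — Apr 30 2005 is past the 28th, so '4th Saturday' doesn't fit.
September 2005 ends with Saturday Sep 24 2005.
October 2005 ends with Saturday Oct 29 2005.
November 2005 ends with Saturday Nov 26 2005.
Last Saturday of December 2005: Dec 31 2005.
Last Saturday of January 2006: Jan 28 2006.
Last Saturday of February 2006: Feb 25 2006.
March 2006 ends with Saturday Mar 25 2006.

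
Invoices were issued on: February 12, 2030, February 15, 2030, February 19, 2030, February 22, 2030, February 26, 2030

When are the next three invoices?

Gaps: 3, 4, 3, 4 days — not constant, but cyclic with period 2.
The events fall on every Tuesday and Friday.
The following Friday is March 1, 2030.
The following Tuesday is March 5, 2030.
Next Friday: March 8, 2030.

March 1, 2030; March 5, 2030; March 8, 2030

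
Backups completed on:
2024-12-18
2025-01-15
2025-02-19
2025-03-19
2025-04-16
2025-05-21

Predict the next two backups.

2025-06-18, 2025-07-16

All dates are Wednesdays, 28, 35, 28, 28, 35 days apart.
Specifically, the 3rd Wednesday of each month.
June 2025 — 3rd Wednesday is 2025-06-18.
3rd Wednesday of July 2025: 2025-07-16.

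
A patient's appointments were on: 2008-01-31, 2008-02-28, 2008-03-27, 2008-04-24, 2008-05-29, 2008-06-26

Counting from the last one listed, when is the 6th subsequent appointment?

These are Thursdays with 28, 28, 28, 35, 28-day gaps.
Each is the final Thursday of its month — 2008-01-31 is past the 28th, so '4th Thursday' doesn't fit.
Last Thursday of July 2008: 2008-07-31.
August 2008 ends with Thursday 2008-08-28.
September 2008 ends with Thursday 2008-09-25.
October 2008 ends with Thursday 2008-10-30.
Last Thursday of November 2008: 2008-11-27.
December 2008 ends with Thursday 2008-12-25.

2008-12-25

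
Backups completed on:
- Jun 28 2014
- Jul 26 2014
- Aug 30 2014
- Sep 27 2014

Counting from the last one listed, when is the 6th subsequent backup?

All Saturdays; the gaps (28, 35, 28) vary with month length.
This is the last Saturday of each month.
Last Saturday of October 2014: Oct 25 2014.
November 2014 ends with Saturday Nov 29 2014.
Last Saturday of December 2014: Dec 27 2014.
January 2015 ends with Saturday Jan 31 2015.
Last Saturday of February 2015: Feb 28 2015.
March 2015 ends with Saturday Mar 28 2015.

Mar 28 2015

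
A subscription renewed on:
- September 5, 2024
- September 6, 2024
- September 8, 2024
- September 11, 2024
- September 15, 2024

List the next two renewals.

The spacing grows by 1 each time: 1, 2, 3, 4 days.
Next gap: 5 days. September 15, 2024 + 5 days = September 20, 2024.
Next gap: 6 days. September 20, 2024 + 6 days = September 26, 2024.

September 20, 2024; September 26, 2024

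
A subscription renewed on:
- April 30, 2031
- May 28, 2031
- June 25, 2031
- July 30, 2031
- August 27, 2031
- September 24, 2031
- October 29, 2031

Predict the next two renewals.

November 26, 2031; December 31, 2031

All Wednesdays; the gaps (28, 28, 35, 28, 28, 35) vary with month length.
This is the last Wednesday of each month.
Last Wednesday of November 2031: November 26, 2031.
Last Wednesday of December 2031: December 31, 2031.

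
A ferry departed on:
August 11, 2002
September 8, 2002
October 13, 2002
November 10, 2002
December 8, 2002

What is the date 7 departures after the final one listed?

July 13, 2003

All dates are Sundays, 28, 35, 28, 28 days apart.
Specifically, the 2nd Sunday of each month.
January 2003 — 2nd Sunday is January 12, 2003.
February 2003 — 2nd Sunday is February 9, 2003.
2nd Sunday of March 2003: March 9, 2003.
April 2003 — 2nd Sunday is April 13, 2003.
May 2003 — 2nd Sunday is May 11, 2003.
June 2003 — 2nd Sunday is June 8, 2003.
July 2003 — 2nd Sunday is July 13, 2003.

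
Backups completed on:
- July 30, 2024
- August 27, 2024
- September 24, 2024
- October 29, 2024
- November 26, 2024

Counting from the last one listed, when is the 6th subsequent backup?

May 27, 2025

These are Tuesdays with 28, 28, 35, 28-day gaps.
Each is the final Tuesday of its month — July 30, 2024 is past the 28th, so '4th Tuesday' doesn't fit.
Last Tuesday of December 2024: December 31, 2024.
Last Tuesday of January 2025: January 28, 2025.
February 2025 ends with Tuesday February 25, 2025.
Last Tuesday of March 2025: March 25, 2025.
April 2025 ends with Tuesday April 29, 2025.
May 2025 ends with Tuesday May 27, 2025.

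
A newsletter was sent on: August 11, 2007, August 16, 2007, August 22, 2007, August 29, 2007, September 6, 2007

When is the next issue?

September 15, 2007

The spacing grows by 1 each time: 5, 6, 7, 8 days.
Next gap: 9 days. September 6, 2007 + 9 days = September 15, 2007.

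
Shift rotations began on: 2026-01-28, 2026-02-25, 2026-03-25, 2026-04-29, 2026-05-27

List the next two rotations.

2026-06-24, 2026-07-29

These are Wednesdays with 28, 28, 35, 28-day gaps.
Each is the final Wednesday of its month — 2026-04-29 is past the 28th, so '4th Wednesday' doesn't fit.
June 2026 ends with Wednesday 2026-06-24.
Last Wednesday of July 2026: 2026-07-29.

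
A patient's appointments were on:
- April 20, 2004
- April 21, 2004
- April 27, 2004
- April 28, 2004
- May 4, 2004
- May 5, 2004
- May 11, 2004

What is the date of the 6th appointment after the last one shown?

The gap pattern 1, 6, 1, 6, 1, 6 repeats every 2 events.
These are the Tuesdays and Wednesdays of each week.
Next Wednesday: May 12, 2004.
The following Tuesday is May 18, 2004.
Next Wednesday: May 19, 2004.
The following Tuesday is May 25, 2004.
Next Wednesday: May 26, 2004.
The following Tuesday is June 1, 2004.

June 1, 2004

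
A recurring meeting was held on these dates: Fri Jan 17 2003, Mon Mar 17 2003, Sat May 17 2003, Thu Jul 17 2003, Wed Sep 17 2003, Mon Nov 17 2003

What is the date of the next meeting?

Gaps: 59, 61, 61, 62, 61 days — not constant. Every event is on the 17th of the month.
Pattern: the 17th of every 2 months.
Next: January 2004 → Sat Jan 17 2004.

Sat Jan 17 2004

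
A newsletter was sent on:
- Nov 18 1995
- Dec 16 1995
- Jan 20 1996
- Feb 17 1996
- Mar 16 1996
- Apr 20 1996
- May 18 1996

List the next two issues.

Gaps: 28, 35, 28, 28, 35, 28 days — a mix of 28 and 35. Every date is a Saturday.
Each is the 3rd Saturday of its month.
3rd Saturday of June 1996: Jun 15 1996.
July 1996 — 3rd Saturday is Jul 20 1996.

Jun 15 1996, Jul 20 1996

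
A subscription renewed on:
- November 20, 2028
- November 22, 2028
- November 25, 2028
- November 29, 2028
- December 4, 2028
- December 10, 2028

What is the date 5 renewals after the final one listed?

Gaps: 2, 3, 4, 5, 6 days — each gap is 1 larger than the previous one.
Next gap: 7 days. December 10, 2028 + 7 days = December 17, 2028.
Next gap: 8 days. December 17, 2028 + 8 days = December 25, 2028.
Next gap: 9 days. December 25, 2028 + 9 days = January 3, 2029.
Next gap: 10 days. January 3, 2029 + 10 days = January 13, 2029.
Next gap: 11 days. January 13, 2029 + 11 days = January 24, 2029.

January 24, 2029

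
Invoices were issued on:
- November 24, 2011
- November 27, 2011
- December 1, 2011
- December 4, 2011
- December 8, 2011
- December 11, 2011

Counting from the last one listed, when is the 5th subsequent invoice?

December 29, 2011

Every event lands on a Thursday or Sunday (gaps cycle 3, 4, 3, 4, 3).
So the schedule is: every Thursday and Sunday.
The following Thursday is December 15, 2011.
Next Sunday: December 18, 2011.
Next Thursday: December 22, 2011.
Next Sunday: December 25, 2011.
The following Thursday is December 29, 2011.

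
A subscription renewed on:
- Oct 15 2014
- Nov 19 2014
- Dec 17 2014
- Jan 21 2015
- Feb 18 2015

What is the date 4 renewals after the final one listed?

Gaps: 35, 28, 35, 28 days — a mix of 28 and 35. Every date is a Wednesday.
Each is the 3rd Wednesday of its month.
March 2015 — 3rd Wednesday is Mar 18 2015.
April 2015 — 3rd Wednesday is Apr 15 2015.
May 2015 — 3rd Wednesday is May 20 2015.
June 2015 — 3rd Wednesday is Jun 17 2015.

Jun 17 2015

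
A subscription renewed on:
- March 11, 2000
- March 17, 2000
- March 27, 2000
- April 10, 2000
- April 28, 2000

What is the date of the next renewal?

The spacing grows by 4 each time: 6, 10, 14, 18 days.
Next gap: 22 days. April 28, 2000 + 22 days = May 20, 2000.

May 20, 2000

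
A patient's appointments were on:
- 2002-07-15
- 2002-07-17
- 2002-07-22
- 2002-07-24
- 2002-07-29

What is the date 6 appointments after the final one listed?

Gaps: 2, 5, 2, 5 days — not constant, but cyclic with period 2.
The events fall on every Monday and Wednesday.
Next Wednesday: 2002-07-31.
The following Monday is 2002-08-05.
The following Wednesday is 2002-08-07.
The following Monday is 2002-08-12.
The following Wednesday is 2002-08-14.
The following Monday is 2002-08-19.

2002-08-19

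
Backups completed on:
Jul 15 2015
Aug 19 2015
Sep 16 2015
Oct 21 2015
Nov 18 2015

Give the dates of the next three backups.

All dates are Wednesdays, 35, 28, 35, 28 days apart.
Specifically, the 3rd Wednesday of each month.
December 2015 — 3rd Wednesday is Dec 16 2015.
January 2016 — 3rd Wednesday is Jan 20 2016.
3rd Wednesday of February 2016: Feb 17 2016.

Dec 16 2015, Jan 20 2016, Feb 17 2016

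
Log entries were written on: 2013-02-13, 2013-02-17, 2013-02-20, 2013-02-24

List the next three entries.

2013-02-27, 2013-03-03, 2013-03-06

Gaps: 4, 3, 4 days — not constant, but cyclic with period 2.
The events fall on every Wednesday and Sunday.
The following Wednesday is 2013-02-27.
The following Sunday is 2013-03-03.
The following Wednesday is 2013-03-06.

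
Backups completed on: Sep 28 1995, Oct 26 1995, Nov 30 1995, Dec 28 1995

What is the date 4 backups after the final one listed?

All Thursdays; the gaps (28, 35, 28) vary with month length.
This is the last Thursday of each month.
Last Thursday of January 1996: Jan 25 1996.
Last Thursday of February 1996: Feb 29 1996.
March 1996 ends with Thursday Mar 28 1996.
Last Thursday of April 1996: Apr 25 1996.

Apr 25 1996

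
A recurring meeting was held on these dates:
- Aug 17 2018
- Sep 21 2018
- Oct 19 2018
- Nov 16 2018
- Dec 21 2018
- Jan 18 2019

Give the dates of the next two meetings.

All dates are Fridays, 35, 28, 28, 35, 28 days apart.
Specifically, the 3rd Friday of each month.
February 2019 — 3rd Friday is Feb 15 2019.
3rd Friday of March 2019: Mar 15 2019.

Feb 15 2019, Mar 15 2019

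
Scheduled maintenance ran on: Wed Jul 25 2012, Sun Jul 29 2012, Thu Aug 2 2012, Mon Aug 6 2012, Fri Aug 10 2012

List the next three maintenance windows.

Tue Aug 14 2012, Sat Aug 18 2012, Wed Aug 22 2012

The spacing is 4, 4, 4, 4 days — always 4 days.
Fri Aug 10 2012 + 4 days = Tue Aug 14 2012.
Tue Aug 14 2012 + 4 days = Sat Aug 18 2012.
Sat Aug 18 2012 + 4 days = Wed Aug 22 2012.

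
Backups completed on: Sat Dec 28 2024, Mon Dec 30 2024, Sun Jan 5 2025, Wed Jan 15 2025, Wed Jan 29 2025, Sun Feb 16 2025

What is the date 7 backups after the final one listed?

Sun Oct 12 2025

Intervals are 2, 6, 10, 14, 18 days — an arithmetic progression with common difference 4.
Next gap: 22 days. Sun Feb 16 2025 + 22 days = Mon Mar 10 2025.
Next gap: 26 days. Mon Mar 10 2025 + 26 days = Sat Apr 5 2025.
Next gap: 30 days. Sat Apr 5 2025 + 30 days = Mon May 5 2025.
Next gap: 34 days. Mon May 5 2025 + 34 days = Sun Jun 8 2025.
Next gap: 38 days. Sun Jun 8 2025 + 38 days = Wed Jul 16 2025.
Next gap: 42 days. Wed Jul 16 2025 + 42 days = Wed Aug 27 2025.
Next gap: 46 days. Wed Aug 27 2025 + 46 days = Sun Oct 12 2025.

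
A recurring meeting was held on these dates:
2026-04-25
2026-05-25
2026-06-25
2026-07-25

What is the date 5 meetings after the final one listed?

2026-12-25

The day-of-month is always 25 (30, 31, 30 days between events).
So this recurs on the 25th of each month.
August 2026: 2026-08-25.
September 2026: 2026-09-25.
Next: October 2026 → 2026-10-25.
November 2026: 2026-11-25.
December 2026: 2026-12-25.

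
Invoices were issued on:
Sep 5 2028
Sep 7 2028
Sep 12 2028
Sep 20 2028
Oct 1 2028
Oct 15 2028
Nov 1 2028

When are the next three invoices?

Nov 21 2028, Dec 14 2028, Jan 9 2029

Intervals are 2, 5, 8, 11, 14, 17 days — an arithmetic progression with common difference 3.
Next gap: 20 days. Nov 1 2028 + 20 days = Nov 21 2028.
Next gap: 23 days. Nov 21 2028 + 23 days = Dec 14 2028.
Next gap: 26 days. Dec 14 2028 + 26 days = Jan 9 2029.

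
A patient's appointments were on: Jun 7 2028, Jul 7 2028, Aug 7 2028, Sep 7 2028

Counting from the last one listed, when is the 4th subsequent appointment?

Jan 7 2029

Gaps: 30, 31, 31 days — not constant. Every event is on the 7th of the month.
Pattern: the 7th of each month.
Next: October 2028 → Oct 7 2028.
Next: November 2028 → Nov 7 2028.
Next: December 2028 → Dec 7 2028.
January 2029: Jan 7 2029.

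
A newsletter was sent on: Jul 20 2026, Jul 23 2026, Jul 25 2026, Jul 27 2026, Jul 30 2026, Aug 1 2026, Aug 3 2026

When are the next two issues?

Aug 6 2026, Aug 8 2026

Gaps: 3, 2, 2, 3, 2, 2 days — not constant, but cyclic with period 3.
The events fall on every Monday, Thursday and Saturday.
Next Thursday: Aug 6 2026.
Next Saturday: Aug 8 2026.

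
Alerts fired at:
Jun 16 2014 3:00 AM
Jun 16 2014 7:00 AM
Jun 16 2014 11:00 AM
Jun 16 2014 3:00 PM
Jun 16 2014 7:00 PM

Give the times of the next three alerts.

Jun 16 2014 11:00 PM, Jun 17 2014 3:00 AM, Jun 17 2014 7:00 AM

Spacing: 4, 4, 4, 4 h — constant 4 h.
Jun 16 2014 7:00 PM + 4 h = Jun 16 2014 11:00 PM.
Jun 16 2014 11:00 PM + 4 h = Jun 17 2014 3:00 AM.
Jun 17 2014 3:00 AM + 4 h = Jun 17 2014 7:00 AM.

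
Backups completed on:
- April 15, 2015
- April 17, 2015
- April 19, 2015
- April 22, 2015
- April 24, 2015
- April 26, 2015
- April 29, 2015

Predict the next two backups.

The gap pattern 2, 2, 3, 2, 2, 3 repeats every 3 events.
These are the Wednesdays, Fridays and Sundays of each week.
The following Friday is May 1, 2015.
Next Sunday: May 3, 2015.

May 1, 2015; May 3, 2015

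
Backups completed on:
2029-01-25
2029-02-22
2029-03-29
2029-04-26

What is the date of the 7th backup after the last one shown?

2029-11-29

All Thursdays; the gaps (28, 35, 28) vary with month length.
This is the last Thursday of each month.
May 2029 ends with Thursday 2029-05-31.
Last Thursday of June 2029: 2029-06-28.
Last Thursday of July 2029: 2029-07-26.
August 2029 ends with Thursday 2029-08-30.
September 2029 ends with Thursday 2029-09-27.
October 2029 ends with Thursday 2029-10-25.
November 2029 ends with Thursday 2029-11-29.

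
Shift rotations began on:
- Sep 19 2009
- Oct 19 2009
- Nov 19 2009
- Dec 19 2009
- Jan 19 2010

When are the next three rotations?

Feb 19 2010, Mar 19 2010, Apr 19 2010

Gaps: 30, 31, 30, 31 days — not constant. Every event is on the 19th of the month.
Pattern: the 19th of each month.
Next: February 2010 → Feb 19 2010.
Next: March 2010 → Mar 19 2010.
Next: April 2010 → Apr 19 2010.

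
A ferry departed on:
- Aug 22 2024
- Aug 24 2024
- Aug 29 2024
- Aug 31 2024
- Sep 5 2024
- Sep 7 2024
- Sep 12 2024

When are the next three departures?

Gaps: 2, 5, 2, 5, 2, 5 days — not constant, but cyclic with period 2.
The events fall on every Thursday and Saturday.
Next Saturday: Sep 14 2024.
Next Thursday: Sep 19 2024.
Next Saturday: Sep 21 2024.

Sep 14 2024, Sep 19 2024, Sep 21 2024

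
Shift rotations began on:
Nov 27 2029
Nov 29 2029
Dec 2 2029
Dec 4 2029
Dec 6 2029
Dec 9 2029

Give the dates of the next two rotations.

Dec 11 2029, Dec 13 2029

Every event lands on a Tuesday or Thursday or Sunday (gaps cycle 2, 3, 2, 2, 3).
So the schedule is: every Tuesday, Thursday and Sunday.
Next Tuesday: Dec 11 2029.
Next Thursday: Dec 13 2029.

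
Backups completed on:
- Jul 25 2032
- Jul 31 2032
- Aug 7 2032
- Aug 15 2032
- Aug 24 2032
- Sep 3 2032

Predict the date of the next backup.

Intervals are 6, 7, 8, 9, 10 days — an arithmetic progression with common difference 1.
Next gap: 11 days. Sep 3 2032 + 11 days = Sep 14 2032.

Sep 14 2032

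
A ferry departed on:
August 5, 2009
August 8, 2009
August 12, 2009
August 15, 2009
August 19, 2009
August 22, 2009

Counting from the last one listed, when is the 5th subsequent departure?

September 9, 2009

Gaps: 3, 4, 3, 4, 3 days — not constant, but cyclic with period 2.
The events fall on every Wednesday and Saturday.
The following Wednesday is August 26, 2009.
The following Saturday is August 29, 2009.
Next Wednesday: September 2, 2009.
The following Saturday is September 5, 2009.
The following Wednesday is September 9, 2009.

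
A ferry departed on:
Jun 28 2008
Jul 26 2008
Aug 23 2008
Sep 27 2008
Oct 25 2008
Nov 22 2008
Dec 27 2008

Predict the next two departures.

Gaps: 28, 28, 35, 28, 28, 35 days — a mix of 28 and 35. Every date is a Saturday.
Each is the 4th Saturday of its month.
January 2009 — 4th Saturday is Jan 24 2009.
February 2009 — 4th Saturday is Feb 28 2009.

Jan 24 2009, Feb 28 2009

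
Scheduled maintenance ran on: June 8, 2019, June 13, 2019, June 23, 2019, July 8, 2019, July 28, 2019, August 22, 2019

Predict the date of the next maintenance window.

September 21, 2019

Gaps: 5, 10, 15, 20, 25 days — each gap is 5 larger than the previous one.
Next gap: 30 days. August 22, 2019 + 30 days = September 21, 2019.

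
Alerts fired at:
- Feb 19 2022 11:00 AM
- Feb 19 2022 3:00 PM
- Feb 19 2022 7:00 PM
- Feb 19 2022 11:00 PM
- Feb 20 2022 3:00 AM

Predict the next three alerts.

The interval is a steady 4 hours (4, 4, 4, 4).
Feb 20 2022 3:00 AM + 4 h = Feb 20 2022 7:00 AM.
Feb 20 2022 7:00 AM + 4 h = Feb 20 2022 11:00 AM.
Feb 20 2022 11:00 AM + 4 h = Feb 20 2022 3:00 PM.

Feb 20 2022 7:00 AM, Feb 20 2022 11:00 AM, Feb 20 2022 3:00 PM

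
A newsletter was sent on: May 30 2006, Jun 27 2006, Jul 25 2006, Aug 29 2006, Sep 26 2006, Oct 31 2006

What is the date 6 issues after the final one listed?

All Tuesdays; the gaps (28, 28, 35, 28, 35) vary with month length.
This is the last Tuesday of each month.
Last Tuesday of November 2006: Nov 28 2006.
December 2006 ends with Tuesday Dec 26 2006.
Last Tuesday of January 2007: Jan 30 2007.
February 2007 ends with Tuesday Feb 27 2007.
March 2007 ends with Tuesday Mar 27 2007.
April 2007 ends with Tuesday Apr 24 2007.

Apr 24 2007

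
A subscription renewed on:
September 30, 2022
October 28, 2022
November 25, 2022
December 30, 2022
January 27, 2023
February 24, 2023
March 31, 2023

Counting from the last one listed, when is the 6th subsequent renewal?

All Fridays; the gaps (28, 28, 35, 28, 28, 35) vary with month length.
This is the last Friday of each month.
April 2023 ends with Friday April 28, 2023.
May 2023 ends with Friday May 26, 2023.
Last Friday of June 2023: June 30, 2023.
July 2023 ends with Friday July 28, 2023.
August 2023 ends with Friday August 25, 2023.
September 2023 ends with Friday September 29, 2023.

September 29, 2023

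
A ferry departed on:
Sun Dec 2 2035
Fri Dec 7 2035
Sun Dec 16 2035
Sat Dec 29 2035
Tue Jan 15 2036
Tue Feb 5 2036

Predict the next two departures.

Gaps: 5, 9, 13, 17, 21 days — each gap is 4 larger than the previous one.
Next gap: 25 days. Tue Feb 5 2036 + 25 days = Sat Mar 1 2036.
Next gap: 29 days. Sat Mar 1 2036 + 29 days = Sun Mar 30 2036.

Sat Mar 1 2036, Sun Mar 30 2036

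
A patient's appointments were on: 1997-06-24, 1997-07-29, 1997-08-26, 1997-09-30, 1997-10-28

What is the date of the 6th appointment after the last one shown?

Every date is a Tuesday; gaps 35, 28, 35, 28 days.
Each is the last Tuesday of its month (at least one falls on the 29th or later, ruling out '4th Tuesday').
November 1997 ends with Tuesday 1997-11-25.
Last Tuesday of December 1997: 1997-12-30.
January 1998 ends with Tuesday 1998-01-27.
February 1998 ends with Tuesday 1998-02-24.
Last Tuesday of March 1998: 1998-03-31.
April 1998 ends with Tuesday 1998-04-28.

1998-04-28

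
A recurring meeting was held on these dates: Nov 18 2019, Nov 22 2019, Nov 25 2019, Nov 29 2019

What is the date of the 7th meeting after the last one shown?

The gap pattern 4, 3, 4 repeats every 2 events.
These are the Mondays and Fridays of each week.
The following Monday is Dec 2 2019.
The following Friday is Dec 6 2019.
The following Monday is Dec 9 2019.
The following Friday is Dec 13 2019.
Next Monday: Dec 16 2019.
Next Friday: Dec 20 2019.
The following Monday is Dec 23 2019.

Dec 23 2019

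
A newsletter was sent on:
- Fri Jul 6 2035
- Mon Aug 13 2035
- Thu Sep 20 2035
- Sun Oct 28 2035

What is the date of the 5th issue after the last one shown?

Mon May 5 2036

The spacing is 38, 38, 38 days — always 38 days.
Sun Oct 28 2035 + 38 days = Wed Dec 5 2035.
Wed Dec 5 2035 + 38 days = Sat Jan 12 2036.
Sat Jan 12 2036 + 38 days = Tue Feb 19 2036.
Tue Feb 19 2036 + 38 days = Fri Mar 28 2036.
Fri Mar 28 2036 + 38 days = Mon May 5 2036.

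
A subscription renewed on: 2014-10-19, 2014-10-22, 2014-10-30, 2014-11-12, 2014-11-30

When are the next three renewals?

2014-12-23, 2015-01-20, 2015-02-22

Gaps: 3, 8, 13, 18 days — each gap is 5 larger than the previous one.
Next gap: 23 days. 2014-11-30 + 23 days = 2014-12-23.
Next gap: 28 days. 2014-12-23 + 28 days = 2015-01-20.
Next gap: 33 days. 2015-01-20 + 33 days = 2015-02-22.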